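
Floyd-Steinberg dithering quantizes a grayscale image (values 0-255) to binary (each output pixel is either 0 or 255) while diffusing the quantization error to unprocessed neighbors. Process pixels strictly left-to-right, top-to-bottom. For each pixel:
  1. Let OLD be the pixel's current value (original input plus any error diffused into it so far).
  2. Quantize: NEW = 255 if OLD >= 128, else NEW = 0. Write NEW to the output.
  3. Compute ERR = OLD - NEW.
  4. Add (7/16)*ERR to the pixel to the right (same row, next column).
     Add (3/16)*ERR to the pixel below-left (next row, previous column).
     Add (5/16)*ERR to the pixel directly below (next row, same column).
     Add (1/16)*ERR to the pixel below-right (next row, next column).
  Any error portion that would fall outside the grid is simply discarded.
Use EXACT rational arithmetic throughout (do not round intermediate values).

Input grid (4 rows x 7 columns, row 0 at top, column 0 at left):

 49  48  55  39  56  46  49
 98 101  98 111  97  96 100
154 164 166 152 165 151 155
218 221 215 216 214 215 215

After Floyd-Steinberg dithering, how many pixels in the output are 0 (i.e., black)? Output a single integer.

(0,0): OLD=49 → NEW=0, ERR=49
(0,1): OLD=1111/16 → NEW=0, ERR=1111/16
(0,2): OLD=21857/256 → NEW=0, ERR=21857/256
(0,3): OLD=312743/4096 → NEW=0, ERR=312743/4096
(0,4): OLD=5859217/65536 → NEW=0, ERR=5859217/65536
(0,5): OLD=89249015/1048576 → NEW=0, ERR=89249015/1048576
(0,6): OLD=1446826689/16777216 → NEW=0, ERR=1446826689/16777216
(1,0): OLD=32341/256 → NEW=0, ERR=32341/256
(1,1): OLD=403539/2048 → NEW=255, ERR=-118701/2048
(1,2): OLD=7731919/65536 → NEW=0, ERR=7731919/65536
(1,3): OLD=54676963/262144 → NEW=255, ERR=-12169757/262144
(1,4): OLD=2103183369/16777216 → NEW=0, ERR=2103183369/16777216
(1,5): OLD=26736224089/134217728 → NEW=255, ERR=-7489296551/134217728
(1,6): OLD=231620230423/2147483648 → NEW=0, ERR=231620230423/2147483648
(2,0): OLD=5983809/32768 → NEW=255, ERR=-2372031/32768
(2,1): OLD=151240923/1048576 → NEW=255, ERR=-116145957/1048576
(2,2): OLD=2383737681/16777216 → NEW=255, ERR=-1894452399/16777216
(2,3): OLD=15967810825/134217728 → NEW=0, ERR=15967810825/134217728
(2,4): OLD=260769003609/1073741824 → NEW=255, ERR=-13035161511/1073741824
(2,5): OLD=5370752670835/34359738368 → NEW=255, ERR=-3390980613005/34359738368
(2,6): OLD=78087645378389/549755813888 → NEW=255, ERR=-62100087163051/549755813888
(3,0): OLD=2929470257/16777216 → NEW=255, ERR=-1348719823/16777216
(3,1): OLD=16846841693/134217728 → NEW=0, ERR=16846841693/134217728
(3,2): OLD=268447765095/1073741824 → NEW=255, ERR=-5356400025/1073741824
(3,3): OLD=1037929734625/4294967296 → NEW=255, ERR=-57286925855/4294967296
(3,4): OLD=106268868214577/549755813888 → NEW=255, ERR=-33918864326863/549755813888
(3,5): OLD=594737618131747/4398046511104 → NEW=255, ERR=-526764242199773/4398046511104
(3,6): OLD=8523881297812669/70368744177664 → NEW=0, ERR=8523881297812669/70368744177664
Output grid:
  Row 0: .......  (7 black, running=7)
  Row 1: .#.#.#.  (4 black, running=11)
  Row 2: ###.###  (1 black, running=12)
  Row 3: #.####.  (2 black, running=14)

Answer: 14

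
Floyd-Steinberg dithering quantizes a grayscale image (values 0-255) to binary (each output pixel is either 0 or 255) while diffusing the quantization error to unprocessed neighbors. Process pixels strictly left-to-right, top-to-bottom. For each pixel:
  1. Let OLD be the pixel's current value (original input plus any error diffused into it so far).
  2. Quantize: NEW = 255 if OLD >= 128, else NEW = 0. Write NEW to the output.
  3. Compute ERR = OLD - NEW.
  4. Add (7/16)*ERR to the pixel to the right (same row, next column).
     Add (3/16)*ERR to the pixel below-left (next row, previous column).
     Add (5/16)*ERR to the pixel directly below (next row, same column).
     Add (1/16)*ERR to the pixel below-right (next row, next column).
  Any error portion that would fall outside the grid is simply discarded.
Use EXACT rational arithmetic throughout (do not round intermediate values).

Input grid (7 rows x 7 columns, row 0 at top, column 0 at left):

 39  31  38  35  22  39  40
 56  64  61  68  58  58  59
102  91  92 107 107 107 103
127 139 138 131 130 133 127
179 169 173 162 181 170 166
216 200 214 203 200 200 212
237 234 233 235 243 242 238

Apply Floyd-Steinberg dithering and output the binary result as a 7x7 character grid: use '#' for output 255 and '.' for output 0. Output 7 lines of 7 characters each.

(0,0): OLD=39 → NEW=0, ERR=39
(0,1): OLD=769/16 → NEW=0, ERR=769/16
(0,2): OLD=15111/256 → NEW=0, ERR=15111/256
(0,3): OLD=249137/4096 → NEW=0, ERR=249137/4096
(0,4): OLD=3185751/65536 → NEW=0, ERR=3185751/65536
(0,5): OLD=63194721/1048576 → NEW=0, ERR=63194721/1048576
(0,6): OLD=1113451687/16777216 → NEW=0, ERR=1113451687/16777216
(1,0): OLD=19763/256 → NEW=0, ERR=19763/256
(1,1): OLD=258661/2048 → NEW=0, ERR=258661/2048
(1,2): OLD=9772105/65536 → NEW=255, ERR=-6939575/65536
(1,3): OLD=14020693/262144 → NEW=0, ERR=14020693/262144
(1,4): OLD=1873881247/16777216 → NEW=0, ERR=1873881247/16777216
(1,5): OLD=18948955087/134217728 → NEW=255, ERR=-15276565553/134217728
(1,6): OLD=72392568129/2147483648 → NEW=0, ERR=72392568129/2147483648
(2,0): OLD=4908839/32768 → NEW=255, ERR=-3447001/32768
(2,1): OLD=72788765/1048576 → NEW=0, ERR=72788765/1048576
(2,2): OLD=1798541975/16777216 → NEW=0, ERR=1798541975/16777216
(2,3): OLD=24822060959/134217728 → NEW=255, ERR=-9403459681/134217728
(2,4): OLD=100130340303/1073741824 → NEW=0, ERR=100130340303/1073741824
(2,5): OLD=4313226029381/34359738368 → NEW=0, ERR=4313226029381/34359738368
(2,6): OLD=88698035704883/549755813888 → NEW=255, ERR=-51489696836557/549755813888
(3,0): OLD=1797552567/16777216 → NEW=0, ERR=1797552567/16777216
(3,1): OLD=29674629483/134217728 → NEW=255, ERR=-4550891157/134217728
(3,2): OLD=158772383601/1073741824 → NEW=255, ERR=-115031781519/1073741824
(3,3): OLD=371174928135/4294967296 → NEW=0, ERR=371174928135/4294967296
(3,4): OLD=118807298639287/549755813888 → NEW=255, ERR=-21380433902153/549755813888
(3,5): OLD=631036530357269/4398046511104 → NEW=255, ERR=-490465329974251/4398046511104
(3,6): OLD=3996078259042059/70368744177664 → NEW=0, ERR=3996078259042059/70368744177664
(4,0): OLD=442649002201/2147483648 → NEW=255, ERR=-104959328039/2147483648
(4,1): OLD=4247905234821/34359738368 → NEW=0, ERR=4247905234821/34359738368
(4,2): OLD=114181177542379/549755813888 → NEW=255, ERR=-26006554999061/549755813888
(4,3): OLD=678717782383241/4398046511104 → NEW=255, ERR=-442784077948279/4398046511104
(4,4): OLD=3845361965460299/35184372088832 → NEW=0, ERR=3845361965460299/35184372088832
(4,5): OLD=215252364519400779/1125899906842624 → NEW=255, ERR=-71852111725468341/1125899906842624
(4,6): OLD=2681552506745687421/18014398509481984 → NEW=255, ERR=-1912119113172218499/18014398509481984
(5,0): OLD=123094225261151/549755813888 → NEW=255, ERR=-17093507280289/549755813888
(5,1): OLD=937253609645045/4398046511104 → NEW=255, ERR=-184248250686475/4398046511104
(5,2): OLD=5972145467732291/35184372088832 → NEW=255, ERR=-2999869414919869/35184372088832
(5,3): OLD=42720028949298543/281474976710656 → NEW=255, ERR=-29056090111918737/281474976710656
(5,4): OLD=3075658034105155557/18014398509481984 → NEW=255, ERR=-1518013585812750363/18014398509481984
(5,5): OLD=18752139589207323285/144115188075855872 → NEW=255, ERR=-17997233370135924075/144115188075855872
(5,6): OLD=277176249534602961691/2305843009213693952 → NEW=0, ERR=277176249534602961691/2305843009213693952
(6,0): OLD=15440907326835383/70368744177664 → NEW=255, ERR=-2503122438468937/70368744177664
(6,1): OLD=211011675655577251/1125899906842624 → NEW=255, ERR=-76092800589291869/1125899906842624
(6,2): OLD=2788885508678317705/18014398509481984 → NEW=255, ERR=-1804786111239588215/18014398509481984
(6,3): OLD=19856356441641961239/144115188075855872 → NEW=255, ERR=-16893016517701286121/144115188075855872
(6,4): OLD=39059971741849805925/288230376151711744 → NEW=255, ERR=-34438774176836688795/288230376151711744
(6,5): OLD=6197097117781471322233/36893488147419103232 → NEW=255, ERR=-3210742359810400001927/36893488147419103232
(6,6): OLD=135582014566712585466047/590295810358705651712 → NEW=255, ERR=-14943417074757355720513/590295810358705651712
Row 0: .......
Row 1: ..#..#.
Row 2: #..#..#
Row 3: .##.##.
Row 4: #.##.##
Row 5: ######.
Row 6: #######

Answer: .......
..#..#.
#..#..#
.##.##.
#.##.##
######.
#######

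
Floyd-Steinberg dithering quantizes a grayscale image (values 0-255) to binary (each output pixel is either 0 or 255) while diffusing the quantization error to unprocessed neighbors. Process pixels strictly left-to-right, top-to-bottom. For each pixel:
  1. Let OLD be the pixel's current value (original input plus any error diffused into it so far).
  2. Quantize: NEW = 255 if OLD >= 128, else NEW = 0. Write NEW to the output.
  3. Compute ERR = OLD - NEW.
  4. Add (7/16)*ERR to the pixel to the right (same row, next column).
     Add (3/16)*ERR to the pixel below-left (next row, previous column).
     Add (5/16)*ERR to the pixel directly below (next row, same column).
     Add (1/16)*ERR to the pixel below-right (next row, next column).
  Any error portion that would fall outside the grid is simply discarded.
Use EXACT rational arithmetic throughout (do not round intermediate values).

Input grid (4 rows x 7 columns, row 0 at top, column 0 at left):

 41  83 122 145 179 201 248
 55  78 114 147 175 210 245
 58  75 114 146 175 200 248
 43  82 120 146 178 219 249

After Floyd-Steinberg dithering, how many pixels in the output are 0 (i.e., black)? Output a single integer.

Answer: 12

Derivation:
(0,0): OLD=41 → NEW=0, ERR=41
(0,1): OLD=1615/16 → NEW=0, ERR=1615/16
(0,2): OLD=42537/256 → NEW=255, ERR=-22743/256
(0,3): OLD=434719/4096 → NEW=0, ERR=434719/4096
(0,4): OLD=14773977/65536 → NEW=255, ERR=-1937703/65536
(0,5): OLD=197199855/1048576 → NEW=255, ERR=-70187025/1048576
(0,6): OLD=3669440393/16777216 → NEW=255, ERR=-608749687/16777216
(1,0): OLD=22205/256 → NEW=0, ERR=22205/256
(1,1): OLD=273195/2048 → NEW=255, ERR=-249045/2048
(1,2): OLD=3882631/65536 → NEW=0, ERR=3882631/65536
(1,3): OLD=51115323/262144 → NEW=255, ERR=-15731397/262144
(1,4): OLD=2241244433/16777216 → NEW=255, ERR=-2036945647/16777216
(1,5): OLD=17087781601/134217728 → NEW=0, ERR=17087781601/134217728
(1,6): OLD=612414038287/2147483648 → NEW=255, ERR=64805708047/2147483648
(2,0): OLD=2041609/32768 → NEW=0, ERR=2041609/32768
(2,1): OLD=84710899/1048576 → NEW=0, ERR=84710899/1048576
(2,2): OLD=2499901593/16777216 → NEW=255, ERR=-1778288487/16777216
(2,3): OLD=8296313361/134217728 → NEW=0, ERR=8296313361/134217728
(2,4): OLD=197807437793/1073741824 → NEW=255, ERR=-75996727327/1073741824
(2,5): OLD=7108704100427/34359738368 → NEW=255, ERR=-1653029183413/34359738368
(2,6): OLD=134327166293949/549755813888 → NEW=255, ERR=-5860566247491/549755813888
(3,0): OLD=1302210425/16777216 → NEW=0, ERR=1302210425/16777216
(3,1): OLD=16807245317/134217728 → NEW=0, ERR=16807245317/134217728
(3,2): OLD=169974575327/1073741824 → NEW=255, ERR=-103829589793/1073741824
(3,3): OLD=442876415401/4294967296 → NEW=0, ERR=442876415401/4294967296
(3,4): OLD=107662906432377/549755813888 → NEW=255, ERR=-32524826109063/549755813888
(3,5): OLD=754968115646587/4398046511104 → NEW=255, ERR=-366533744684933/4398046511104
(3,6): OLD=14510070702067301/70368744177664 → NEW=255, ERR=-3433959063237019/70368744177664
Output grid:
  Row 0: ..#.###  (3 black, running=3)
  Row 1: .#.##.#  (3 black, running=6)
  Row 2: ..#.###  (3 black, running=9)
  Row 3: ..#.###  (3 black, running=12)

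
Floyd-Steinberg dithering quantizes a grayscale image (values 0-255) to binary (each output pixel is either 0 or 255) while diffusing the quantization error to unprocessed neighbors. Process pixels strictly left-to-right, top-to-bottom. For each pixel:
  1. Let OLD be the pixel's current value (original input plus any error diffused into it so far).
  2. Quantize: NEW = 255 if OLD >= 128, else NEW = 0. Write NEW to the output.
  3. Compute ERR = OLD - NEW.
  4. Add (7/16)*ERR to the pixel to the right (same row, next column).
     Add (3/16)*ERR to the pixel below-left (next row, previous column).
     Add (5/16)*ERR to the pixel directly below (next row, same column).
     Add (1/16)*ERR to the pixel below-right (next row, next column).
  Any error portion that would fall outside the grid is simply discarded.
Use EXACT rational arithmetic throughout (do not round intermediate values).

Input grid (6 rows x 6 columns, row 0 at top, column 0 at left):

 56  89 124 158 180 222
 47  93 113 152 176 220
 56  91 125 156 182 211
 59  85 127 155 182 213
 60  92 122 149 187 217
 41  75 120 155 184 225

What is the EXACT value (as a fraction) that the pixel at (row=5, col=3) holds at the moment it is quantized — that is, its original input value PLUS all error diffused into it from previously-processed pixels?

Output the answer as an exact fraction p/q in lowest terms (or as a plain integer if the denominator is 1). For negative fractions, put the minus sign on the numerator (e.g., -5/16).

(0,0): OLD=56 → NEW=0, ERR=56
(0,1): OLD=227/2 → NEW=0, ERR=227/2
(0,2): OLD=5557/32 → NEW=255, ERR=-2603/32
(0,3): OLD=62675/512 → NEW=0, ERR=62675/512
(0,4): OLD=1913285/8192 → NEW=255, ERR=-175675/8192
(0,5): OLD=27868259/131072 → NEW=255, ERR=-5555101/131072
(1,0): OLD=2745/32 → NEW=0, ERR=2745/32
(1,1): OLD=39487/256 → NEW=255, ERR=-25793/256
(1,2): OLD=602491/8192 → NEW=0, ERR=602491/8192
(1,3): OLD=6990247/32768 → NEW=255, ERR=-1365593/32768
(1,4): OLD=316187645/2097152 → NEW=255, ERR=-218586115/2097152
(1,5): OLD=5362491355/33554432 → NEW=255, ERR=-3193888805/33554432
(2,0): OLD=261797/4096 → NEW=0, ERR=261797/4096
(2,1): OLD=13976023/131072 → NEW=0, ERR=13976023/131072
(2,2): OLD=378582309/2097152 → NEW=255, ERR=-156191451/2097152
(2,3): OLD=1601320413/16777216 → NEW=0, ERR=1601320413/16777216
(2,4): OLD=91662068919/536870912 → NEW=255, ERR=-45240013641/536870912
(2,5): OLD=1184326953585/8589934592 → NEW=255, ERR=-1006106367375/8589934592
(3,0): OLD=207547557/2097152 → NEW=0, ERR=207547557/2097152
(3,1): OLD=2544253585/16777216 → NEW=255, ERR=-1733936495/16777216
(3,2): OLD=11149490795/134217728 → NEW=0, ERR=11149490795/134217728
(3,3): OLD=1724131817721/8589934592 → NEW=255, ERR=-466301503239/8589934592
(3,4): OLD=7966067433641/68719476736 → NEW=0, ERR=7966067433641/68719476736
(3,5): OLD=243923472310727/1099511627776 → NEW=255, ERR=-36451992772153/1099511627776
(4,0): OLD=19206220155/268435456 → NEW=0, ERR=19206220155/268435456
(4,1): OLD=484328644783/4294967296 → NEW=0, ERR=484328644783/4294967296
(4,2): OLD=24829310409789/137438953472 → NEW=255, ERR=-10217622725571/137438953472
(4,3): OLD=278040468915057/2199023255552 → NEW=0, ERR=278040468915057/2199023255552
(4,4): OLD=9462246510937441/35184372088832 → NEW=255, ERR=490231628285281/35184372088832
(4,5): OLD=123838068972901383/562949953421312 → NEW=255, ERR=-19714169149533177/562949953421312
(5,0): OLD=5806982092925/68719476736 → NEW=0, ERR=5806982092925/68719476736
(5,1): OLD=302897793175277/2199023255552 → NEW=255, ERR=-257853136990483/2199023255552
(5,2): OLD=1340920273277423/17592186044416 → NEW=0, ERR=1340920273277423/17592186044416
(5,3): OLD=127128347586501509/562949953421312 → NEW=255, ERR=-16423890535933051/562949953421312
Target (5,3): original=155, with diffused error = 127128347586501509/562949953421312

Answer: 127128347586501509/562949953421312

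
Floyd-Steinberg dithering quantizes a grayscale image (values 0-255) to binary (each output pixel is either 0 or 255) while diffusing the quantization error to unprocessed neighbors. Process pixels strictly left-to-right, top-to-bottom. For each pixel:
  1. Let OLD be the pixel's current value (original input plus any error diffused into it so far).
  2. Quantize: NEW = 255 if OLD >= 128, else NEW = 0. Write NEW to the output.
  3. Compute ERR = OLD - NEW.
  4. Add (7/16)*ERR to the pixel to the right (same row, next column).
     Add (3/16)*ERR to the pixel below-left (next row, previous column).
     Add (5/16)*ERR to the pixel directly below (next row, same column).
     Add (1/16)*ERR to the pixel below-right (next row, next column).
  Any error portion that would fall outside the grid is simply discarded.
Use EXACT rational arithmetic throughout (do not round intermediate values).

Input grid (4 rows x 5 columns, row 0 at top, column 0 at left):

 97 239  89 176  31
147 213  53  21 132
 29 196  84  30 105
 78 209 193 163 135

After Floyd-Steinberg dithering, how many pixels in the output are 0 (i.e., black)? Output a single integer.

Answer: 10

Derivation:
(0,0): OLD=97 → NEW=0, ERR=97
(0,1): OLD=4503/16 → NEW=255, ERR=423/16
(0,2): OLD=25745/256 → NEW=0, ERR=25745/256
(0,3): OLD=901111/4096 → NEW=255, ERR=-143369/4096
(0,4): OLD=1028033/65536 → NEW=0, ERR=1028033/65536
(1,0): OLD=46661/256 → NEW=255, ERR=-18619/256
(1,1): OLD=439011/2048 → NEW=255, ERR=-83229/2048
(1,2): OLD=4045983/65536 → NEW=0, ERR=4045983/65536
(1,3): OLD=12136819/262144 → NEW=0, ERR=12136819/262144
(1,4): OLD=649990905/4194304 → NEW=255, ERR=-419556615/4194304
(2,0): OLD=-44175/32768 → NEW=0, ERR=-44175/32768
(2,1): OLD=198957291/1048576 → NEW=255, ERR=-68429589/1048576
(2,2): OLD=1356986241/16777216 → NEW=0, ERR=1356986241/16777216
(2,3): OLD=17436841715/268435456 → NEW=0, ERR=17436841715/268435456
(2,4): OLD=451199443941/4294967296 → NEW=0, ERR=451199443941/4294967296
(3,0): OLD=1096266081/16777216 → NEW=0, ERR=1096266081/16777216
(3,1): OLD=31175423437/134217728 → NEW=255, ERR=-3050097203/134217728
(3,2): OLD=929578776927/4294967296 → NEW=255, ERR=-165637883553/4294967296
(3,3): OLD=1642217958727/8589934592 → NEW=255, ERR=-548215362233/8589934592
(3,4): OLD=19786724557379/137438953472 → NEW=255, ERR=-15260208577981/137438953472
Output grid:
  Row 0: .#.#.  (3 black, running=3)
  Row 1: ##..#  (2 black, running=5)
  Row 2: .#...  (4 black, running=9)
  Row 3: .####  (1 black, running=10)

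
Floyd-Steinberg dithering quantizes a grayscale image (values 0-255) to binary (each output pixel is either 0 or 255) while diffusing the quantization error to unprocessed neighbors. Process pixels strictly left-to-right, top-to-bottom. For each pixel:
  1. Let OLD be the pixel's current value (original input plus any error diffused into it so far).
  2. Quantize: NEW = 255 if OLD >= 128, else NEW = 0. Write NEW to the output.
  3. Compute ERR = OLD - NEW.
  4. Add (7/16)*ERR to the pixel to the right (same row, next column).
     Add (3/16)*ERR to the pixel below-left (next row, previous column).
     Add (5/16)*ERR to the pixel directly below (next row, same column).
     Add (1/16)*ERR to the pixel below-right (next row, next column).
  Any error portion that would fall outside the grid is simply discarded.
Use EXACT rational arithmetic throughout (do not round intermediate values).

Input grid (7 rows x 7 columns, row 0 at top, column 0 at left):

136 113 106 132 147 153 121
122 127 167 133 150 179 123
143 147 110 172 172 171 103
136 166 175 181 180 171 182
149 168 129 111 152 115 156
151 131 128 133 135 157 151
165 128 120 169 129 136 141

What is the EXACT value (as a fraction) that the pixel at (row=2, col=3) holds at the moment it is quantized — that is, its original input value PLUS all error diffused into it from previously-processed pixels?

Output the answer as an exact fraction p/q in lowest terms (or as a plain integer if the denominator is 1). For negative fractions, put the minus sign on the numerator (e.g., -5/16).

(0,0): OLD=136 → NEW=255, ERR=-119
(0,1): OLD=975/16 → NEW=0, ERR=975/16
(0,2): OLD=33961/256 → NEW=255, ERR=-31319/256
(0,3): OLD=321439/4096 → NEW=0, ERR=321439/4096
(0,4): OLD=11883865/65536 → NEW=255, ERR=-4827815/65536
(0,5): OLD=126637423/1048576 → NEW=0, ERR=126637423/1048576
(0,6): OLD=2916505097/16777216 → NEW=255, ERR=-1361684983/16777216
(1,0): OLD=24637/256 → NEW=0, ERR=24637/256
(1,1): OLD=323115/2048 → NEW=255, ERR=-199125/2048
(1,2): OLD=6865159/65536 → NEW=0, ERR=6865159/65536
(1,3): OLD=47682683/262144 → NEW=255, ERR=-19164037/262144
(1,4): OLD=2055964817/16777216 → NEW=0, ERR=2055964817/16777216
(1,5): OLD=33625859297/134217728 → NEW=255, ERR=-599661343/134217728
(1,6): OLD=221685050127/2147483648 → NEW=0, ERR=221685050127/2147483648
(2,0): OLD=5073929/32768 → NEW=255, ERR=-3281911/32768
(2,1): OLD=103236467/1048576 → NEW=0, ERR=103236467/1048576
(2,2): OLD=2785441305/16777216 → NEW=255, ERR=-1492748775/16777216
(2,3): OLD=18757270161/134217728 → NEW=255, ERR=-15468250479/134217728
Target (2,3): original=172, with diffused error = 18757270161/134217728

Answer: 18757270161/134217728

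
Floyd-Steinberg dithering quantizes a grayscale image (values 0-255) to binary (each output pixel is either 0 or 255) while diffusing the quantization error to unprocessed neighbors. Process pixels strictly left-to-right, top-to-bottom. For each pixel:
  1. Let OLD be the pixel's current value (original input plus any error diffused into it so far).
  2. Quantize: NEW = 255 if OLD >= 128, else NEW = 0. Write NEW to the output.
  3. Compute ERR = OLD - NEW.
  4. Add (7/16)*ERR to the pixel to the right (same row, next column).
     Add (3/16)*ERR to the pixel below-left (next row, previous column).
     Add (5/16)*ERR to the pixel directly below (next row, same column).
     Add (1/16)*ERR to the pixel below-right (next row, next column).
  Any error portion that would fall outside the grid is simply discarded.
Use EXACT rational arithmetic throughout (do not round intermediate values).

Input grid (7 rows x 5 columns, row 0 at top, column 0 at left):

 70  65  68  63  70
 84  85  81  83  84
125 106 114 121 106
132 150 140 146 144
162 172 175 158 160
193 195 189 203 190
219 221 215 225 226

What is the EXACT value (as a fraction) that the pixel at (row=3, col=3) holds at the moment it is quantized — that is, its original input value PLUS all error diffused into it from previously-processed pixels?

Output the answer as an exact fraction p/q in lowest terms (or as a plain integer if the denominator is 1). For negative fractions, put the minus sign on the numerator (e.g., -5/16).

(0,0): OLD=70 → NEW=0, ERR=70
(0,1): OLD=765/8 → NEW=0, ERR=765/8
(0,2): OLD=14059/128 → NEW=0, ERR=14059/128
(0,3): OLD=227437/2048 → NEW=0, ERR=227437/2048
(0,4): OLD=3885819/32768 → NEW=0, ERR=3885819/32768
(1,0): OLD=15847/128 → NEW=0, ERR=15847/128
(1,1): OLD=198673/1024 → NEW=255, ERR=-62447/1024
(1,2): OLD=3782821/32768 → NEW=0, ERR=3782821/32768
(1,3): OLD=25861793/131072 → NEW=255, ERR=-7561567/131072
(1,4): OLD=215502147/2097152 → NEW=0, ERR=215502147/2097152
(2,0): OLD=2494539/16384 → NEW=255, ERR=-1683381/16384
(2,1): OLD=37420969/524288 → NEW=0, ERR=37420969/524288
(2,2): OLD=1398162107/8388608 → NEW=255, ERR=-740932933/8388608
(2,3): OLD=12188541057/134217728 → NEW=0, ERR=12188541057/134217728
(2,4): OLD=374170696519/2147483648 → NEW=255, ERR=-173437633721/2147483648
(3,0): OLD=950218203/8388608 → NEW=0, ERR=950218203/8388608
(3,1): OLD=13346587135/67108864 → NEW=255, ERR=-3766173185/67108864
(3,2): OLD=234792042725/2147483648 → NEW=0, ERR=234792042725/2147483648
(3,3): OLD=865644706669/4294967296 → NEW=255, ERR=-229571953811/4294967296
Target (3,3): original=146, with diffused error = 865644706669/4294967296

Answer: 865644706669/4294967296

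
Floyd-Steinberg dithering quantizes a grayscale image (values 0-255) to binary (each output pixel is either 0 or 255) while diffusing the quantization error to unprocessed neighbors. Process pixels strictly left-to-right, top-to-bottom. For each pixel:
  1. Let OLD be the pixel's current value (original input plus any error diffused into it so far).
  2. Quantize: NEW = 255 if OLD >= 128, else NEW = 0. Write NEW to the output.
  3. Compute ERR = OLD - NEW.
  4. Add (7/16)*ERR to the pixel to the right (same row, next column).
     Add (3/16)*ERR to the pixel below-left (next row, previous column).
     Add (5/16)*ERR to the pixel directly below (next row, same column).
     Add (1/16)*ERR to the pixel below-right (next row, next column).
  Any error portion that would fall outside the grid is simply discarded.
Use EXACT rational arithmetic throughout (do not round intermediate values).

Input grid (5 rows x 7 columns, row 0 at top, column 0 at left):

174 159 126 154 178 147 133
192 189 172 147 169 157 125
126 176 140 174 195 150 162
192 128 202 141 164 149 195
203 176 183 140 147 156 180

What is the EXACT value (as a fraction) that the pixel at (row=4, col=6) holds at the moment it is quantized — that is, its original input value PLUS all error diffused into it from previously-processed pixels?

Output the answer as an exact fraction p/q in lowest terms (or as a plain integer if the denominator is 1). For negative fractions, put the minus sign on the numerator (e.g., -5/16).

Answer: 2948200662299325013/18014398509481984

Derivation:
(0,0): OLD=174 → NEW=255, ERR=-81
(0,1): OLD=1977/16 → NEW=0, ERR=1977/16
(0,2): OLD=46095/256 → NEW=255, ERR=-19185/256
(0,3): OLD=496489/4096 → NEW=0, ERR=496489/4096
(0,4): OLD=15140831/65536 → NEW=255, ERR=-1570849/65536
(0,5): OLD=143144729/1048576 → NEW=255, ERR=-124242151/1048576
(0,6): OLD=1361674671/16777216 → NEW=0, ERR=1361674671/16777216
(1,0): OLD=48603/256 → NEW=255, ERR=-16677/256
(1,1): OLD=368637/2048 → NEW=255, ERR=-153603/2048
(1,2): OLD=9582529/65536 → NEW=255, ERR=-7129151/65536
(1,3): OLD=33582957/262144 → NEW=255, ERR=-33263763/262144
(1,4): OLD=1532670951/16777216 → NEW=0, ERR=1532670951/16777216
(1,5): OLD=23308288919/134217728 → NEW=255, ERR=-10917231721/134217728
(1,6): OLD=230578825465/2147483648 → NEW=0, ERR=230578825465/2147483648
(2,0): OLD=3000879/32768 → NEW=0, ERR=3000879/32768
(2,1): OLD=176328437/1048576 → NEW=255, ERR=-91058443/1048576
(2,2): OLD=663259167/16777216 → NEW=0, ERR=663259167/16777216
(2,3): OLD=21739564775/134217728 → NEW=255, ERR=-12485955865/134217728
(2,4): OLD=171440858263/1073741824 → NEW=255, ERR=-102363306857/1073741824
(2,5): OLD=3735414279645/34359738368 → NEW=0, ERR=3735414279645/34359738368
(2,6): OLD=130859836523995/549755813888 → NEW=255, ERR=-9327896017445/549755813888
(3,0): OLD=3428190783/16777216 → NEW=255, ERR=-849999297/16777216
(3,1): OLD=12325647699/134217728 → NEW=0, ERR=12325647699/134217728
(3,2): OLD=248744124585/1073741824 → NEW=255, ERR=-25060040535/1073741824
(3,3): OLD=370715425679/4294967296 → NEW=0, ERR=370715425679/4294967296
(3,4): OLD=102551726356031/549755813888 → NEW=255, ERR=-37636006185409/549755813888
(3,5): OLD=632802629109805/4398046511104 → NEW=255, ERR=-488699231221715/4398046511104
(3,6): OLD=10406027683189235/70368744177664 → NEW=255, ERR=-7538002082115085/70368744177664
(4,0): OLD=438916151761/2147483648 → NEW=255, ERR=-108692178479/2147483648
(4,1): OLD=6013360366109/34359738368 → NEW=255, ERR=-2748372917731/34359738368
(4,2): OLD=89409633059027/549755813888 → NEW=255, ERR=-50778099482413/549755813888
(4,3): OLD=493762719928321/4398046511104 → NEW=0, ERR=493762719928321/4398046511104
(4,4): OLD=5604309544214323/35184372088832 → NEW=255, ERR=-3367705338437837/35184372088832
(4,5): OLD=61965157193504819/1125899906842624 → NEW=0, ERR=61965157193504819/1125899906842624
(4,6): OLD=2948200662299325013/18014398509481984 → NEW=255, ERR=-1645470957618580907/18014398509481984
Target (4,6): original=180, with diffused error = 2948200662299325013/18014398509481984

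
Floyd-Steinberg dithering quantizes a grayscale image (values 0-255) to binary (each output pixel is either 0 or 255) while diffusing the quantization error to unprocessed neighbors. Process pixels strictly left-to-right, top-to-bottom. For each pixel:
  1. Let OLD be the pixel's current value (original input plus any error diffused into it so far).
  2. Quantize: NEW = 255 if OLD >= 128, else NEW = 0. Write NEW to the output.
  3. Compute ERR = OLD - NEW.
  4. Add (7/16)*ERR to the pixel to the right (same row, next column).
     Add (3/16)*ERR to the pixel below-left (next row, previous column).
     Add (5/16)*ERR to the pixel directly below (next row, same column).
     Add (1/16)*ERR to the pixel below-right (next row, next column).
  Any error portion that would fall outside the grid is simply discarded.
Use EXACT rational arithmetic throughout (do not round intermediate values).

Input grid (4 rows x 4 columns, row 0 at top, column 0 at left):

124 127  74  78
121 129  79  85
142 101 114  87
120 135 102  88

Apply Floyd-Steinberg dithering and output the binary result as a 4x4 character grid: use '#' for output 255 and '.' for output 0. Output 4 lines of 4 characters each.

(0,0): OLD=124 → NEW=0, ERR=124
(0,1): OLD=725/4 → NEW=255, ERR=-295/4
(0,2): OLD=2671/64 → NEW=0, ERR=2671/64
(0,3): OLD=98569/1024 → NEW=0, ERR=98569/1024
(1,0): OLD=9339/64 → NEW=255, ERR=-6981/64
(1,1): OLD=37789/512 → NEW=0, ERR=37789/512
(1,2): OLD=2257249/16384 → NEW=255, ERR=-1920671/16384
(1,3): OLD=17406839/262144 → NEW=0, ERR=17406839/262144
(2,0): OLD=997391/8192 → NEW=0, ERR=997391/8192
(2,1): OLD=38937109/262144 → NEW=255, ERR=-27909611/262144
(2,2): OLD=25087273/524288 → NEW=0, ERR=25087273/524288
(2,3): OLD=1018026725/8388608 → NEW=0, ERR=1018026725/8388608
(3,0): OLD=579170207/4194304 → NEW=255, ERR=-490377313/4194304
(3,1): OLD=4507045313/67108864 → NEW=0, ERR=4507045313/67108864
(3,2): OLD=174414618943/1073741824 → NEW=255, ERR=-99389546177/1073741824
(3,3): OLD=1519017504057/17179869184 → NEW=0, ERR=1519017504057/17179869184
Row 0: .#..
Row 1: #.#.
Row 2: .#..
Row 3: #.#.

Answer: .#..
#.#.
.#..
#.#.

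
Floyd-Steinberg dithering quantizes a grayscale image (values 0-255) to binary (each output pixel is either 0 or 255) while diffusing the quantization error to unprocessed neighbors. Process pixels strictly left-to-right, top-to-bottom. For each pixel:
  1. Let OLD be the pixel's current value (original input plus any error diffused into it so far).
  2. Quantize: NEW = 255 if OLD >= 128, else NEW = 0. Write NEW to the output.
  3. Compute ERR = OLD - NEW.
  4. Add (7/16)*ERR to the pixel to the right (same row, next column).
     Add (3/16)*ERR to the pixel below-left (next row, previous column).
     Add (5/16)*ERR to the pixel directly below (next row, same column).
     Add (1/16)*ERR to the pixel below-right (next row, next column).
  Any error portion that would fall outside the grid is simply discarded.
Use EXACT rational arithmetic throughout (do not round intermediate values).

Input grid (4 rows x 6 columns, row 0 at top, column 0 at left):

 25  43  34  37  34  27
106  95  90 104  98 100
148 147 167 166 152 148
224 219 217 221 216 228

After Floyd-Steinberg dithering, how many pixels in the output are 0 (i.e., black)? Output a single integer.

Answer: 11

Derivation:
(0,0): OLD=25 → NEW=0, ERR=25
(0,1): OLD=863/16 → NEW=0, ERR=863/16
(0,2): OLD=14745/256 → NEW=0, ERR=14745/256
(0,3): OLD=254767/4096 → NEW=0, ERR=254767/4096
(0,4): OLD=4011593/65536 → NEW=0, ERR=4011593/65536
(0,5): OLD=56392703/1048576 → NEW=0, ERR=56392703/1048576
(1,0): OLD=31725/256 → NEW=0, ERR=31725/256
(1,1): OLD=365435/2048 → NEW=255, ERR=-156805/2048
(1,2): OLD=5867799/65536 → NEW=0, ERR=5867799/65536
(1,3): OLD=46579339/262144 → NEW=255, ERR=-20267381/262144
(1,4): OLD=1632006401/16777216 → NEW=0, ERR=1632006401/16777216
(1,5): OLD=43805974455/268435456 → NEW=255, ERR=-24645066825/268435456
(2,0): OLD=5648249/32768 → NEW=255, ERR=-2707591/32768
(2,1): OLD=116870595/1048576 → NEW=0, ERR=116870595/1048576
(2,2): OLD=3765820425/16777216 → NEW=255, ERR=-512369655/16777216
(2,3): OLD=20443155969/134217728 → NEW=255, ERR=-13782364671/134217728
(2,4): OLD=495753437059/4294967296 → NEW=0, ERR=495753437059/4294967296
(2,5): OLD=12086944908997/68719476736 → NEW=255, ERR=-5436521658683/68719476736
(3,0): OLD=3675493609/16777216 → NEW=255, ERR=-602696471/16777216
(3,1): OLD=30497370805/134217728 → NEW=255, ERR=-3728149835/134217728
(3,2): OLD=196512229359/1073741824 → NEW=255, ERR=-77291935761/1073741824
(3,3): OLD=12173745489485/68719476736 → NEW=255, ERR=-5349721078195/68719476736
(3,4): OLD=108170301664685/549755813888 → NEW=255, ERR=-32017430876755/549755813888
(3,5): OLD=1627382766522371/8796093022208 → NEW=255, ERR=-615620954140669/8796093022208
Output grid:
  Row 0: ......  (6 black, running=6)
  Row 1: .#.#.#  (3 black, running=9)
  Row 2: #.##.#  (2 black, running=11)
  Row 3: ######  (0 black, running=11)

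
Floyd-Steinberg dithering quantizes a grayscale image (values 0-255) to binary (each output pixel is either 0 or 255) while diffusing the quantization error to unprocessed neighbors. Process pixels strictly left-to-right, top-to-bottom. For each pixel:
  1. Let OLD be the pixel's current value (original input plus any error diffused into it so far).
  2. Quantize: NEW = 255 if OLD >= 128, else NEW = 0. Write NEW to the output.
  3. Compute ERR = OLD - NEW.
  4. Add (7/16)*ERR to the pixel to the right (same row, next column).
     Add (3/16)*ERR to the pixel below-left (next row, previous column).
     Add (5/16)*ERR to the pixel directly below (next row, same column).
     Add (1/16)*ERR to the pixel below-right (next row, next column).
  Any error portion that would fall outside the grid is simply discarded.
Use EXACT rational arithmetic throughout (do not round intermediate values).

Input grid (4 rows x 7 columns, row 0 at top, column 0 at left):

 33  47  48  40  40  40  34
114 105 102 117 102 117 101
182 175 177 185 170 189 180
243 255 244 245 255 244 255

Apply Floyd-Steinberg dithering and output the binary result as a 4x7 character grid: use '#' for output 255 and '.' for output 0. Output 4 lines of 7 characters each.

(0,0): OLD=33 → NEW=0, ERR=33
(0,1): OLD=983/16 → NEW=0, ERR=983/16
(0,2): OLD=19169/256 → NEW=0, ERR=19169/256
(0,3): OLD=298023/4096 → NEW=0, ERR=298023/4096
(0,4): OLD=4707601/65536 → NEW=0, ERR=4707601/65536
(0,5): OLD=74896247/1048576 → NEW=0, ERR=74896247/1048576
(0,6): OLD=1094699073/16777216 → NEW=0, ERR=1094699073/16777216
(1,0): OLD=34773/256 → NEW=255, ERR=-30507/256
(1,1): OLD=180563/2048 → NEW=0, ERR=180563/2048
(1,2): OLD=11891791/65536 → NEW=255, ERR=-4819889/65536
(1,3): OLD=32954019/262144 → NEW=0, ERR=32954019/262144
(1,4): OLD=3311579273/16777216 → NEW=255, ERR=-966610807/16777216
(1,5): OLD=17560807769/134217728 → NEW=255, ERR=-16664712871/134217728
(1,6): OLD=153617540887/2147483648 → NEW=0, ERR=153617540887/2147483648
(2,0): OLD=5285185/32768 → NEW=255, ERR=-3070655/32768
(2,1): OLD=147132251/1048576 → NEW=255, ERR=-120254629/1048576
(2,2): OLD=2230090193/16777216 → NEW=255, ERR=-2048099887/16777216
(2,3): OLD=20867711113/134217728 → NEW=255, ERR=-13357809527/134217728
(2,4): OLD=99890720153/1073741824 → NEW=0, ERR=99890720153/1073741824
(2,5): OLD=6896410043379/34359738368 → NEW=255, ERR=-1865323240461/34359738368
(2,6): OLD=93922020592597/549755813888 → NEW=255, ERR=-46265711948843/549755813888
(3,0): OLD=3224794801/16777216 → NEW=255, ERR=-1053395279/16777216
(3,1): OLD=21870214493/134217728 → NEW=255, ERR=-12355306147/134217728
(3,2): OLD=150054425255/1073741824 → NEW=255, ERR=-123749739865/1073741824
(3,3): OLD=744275289409/4294967296 → NEW=255, ERR=-350941371071/4294967296
(3,4): OLD=127501962025649/549755813888 → NEW=255, ERR=-12685770515791/549755813888
(3,5): OLD=910283678721571/4398046511104 → NEW=255, ERR=-211218181609949/4398046511104
(3,6): OLD=14376112641301949/70368744177664 → NEW=255, ERR=-3567917124002371/70368744177664
Row 0: .......
Row 1: #.#.##.
Row 2: ####.##
Row 3: #######

Answer: .......
#.#.##.
####.##
#######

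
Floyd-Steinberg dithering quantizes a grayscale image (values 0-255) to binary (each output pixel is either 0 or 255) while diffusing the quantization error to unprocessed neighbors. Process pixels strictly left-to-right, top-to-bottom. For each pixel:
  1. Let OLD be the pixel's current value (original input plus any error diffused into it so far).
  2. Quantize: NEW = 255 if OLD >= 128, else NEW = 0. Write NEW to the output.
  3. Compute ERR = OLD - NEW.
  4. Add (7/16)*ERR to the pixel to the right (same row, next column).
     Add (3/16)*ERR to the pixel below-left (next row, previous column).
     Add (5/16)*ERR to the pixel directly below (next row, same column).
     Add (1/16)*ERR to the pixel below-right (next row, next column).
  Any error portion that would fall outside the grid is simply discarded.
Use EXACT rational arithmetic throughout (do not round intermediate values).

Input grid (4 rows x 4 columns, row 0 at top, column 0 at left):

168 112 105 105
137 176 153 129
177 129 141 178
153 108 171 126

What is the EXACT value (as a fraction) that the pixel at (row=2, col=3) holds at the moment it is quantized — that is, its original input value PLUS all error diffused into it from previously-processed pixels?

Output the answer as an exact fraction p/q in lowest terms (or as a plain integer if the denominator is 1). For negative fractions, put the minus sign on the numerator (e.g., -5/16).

(0,0): OLD=168 → NEW=255, ERR=-87
(0,1): OLD=1183/16 → NEW=0, ERR=1183/16
(0,2): OLD=35161/256 → NEW=255, ERR=-30119/256
(0,3): OLD=219247/4096 → NEW=0, ERR=219247/4096
(1,0): OLD=31661/256 → NEW=0, ERR=31661/256
(1,1): OLD=462267/2048 → NEW=255, ERR=-59973/2048
(1,2): OLD=7738455/65536 → NEW=0, ERR=7738455/65536
(1,3): OLD=199264785/1048576 → NEW=255, ERR=-68122095/1048576
(2,0): OLD=6886457/32768 → NEW=255, ERR=-1469383/32768
(2,1): OLD=136419843/1048576 → NEW=255, ERR=-130967037/1048576
(2,2): OLD=229102767/2097152 → NEW=0, ERR=229102767/2097152
(2,3): OLD=7142817875/33554432 → NEW=255, ERR=-1413562285/33554432
Target (2,3): original=178, with diffused error = 7142817875/33554432

Answer: 7142817875/33554432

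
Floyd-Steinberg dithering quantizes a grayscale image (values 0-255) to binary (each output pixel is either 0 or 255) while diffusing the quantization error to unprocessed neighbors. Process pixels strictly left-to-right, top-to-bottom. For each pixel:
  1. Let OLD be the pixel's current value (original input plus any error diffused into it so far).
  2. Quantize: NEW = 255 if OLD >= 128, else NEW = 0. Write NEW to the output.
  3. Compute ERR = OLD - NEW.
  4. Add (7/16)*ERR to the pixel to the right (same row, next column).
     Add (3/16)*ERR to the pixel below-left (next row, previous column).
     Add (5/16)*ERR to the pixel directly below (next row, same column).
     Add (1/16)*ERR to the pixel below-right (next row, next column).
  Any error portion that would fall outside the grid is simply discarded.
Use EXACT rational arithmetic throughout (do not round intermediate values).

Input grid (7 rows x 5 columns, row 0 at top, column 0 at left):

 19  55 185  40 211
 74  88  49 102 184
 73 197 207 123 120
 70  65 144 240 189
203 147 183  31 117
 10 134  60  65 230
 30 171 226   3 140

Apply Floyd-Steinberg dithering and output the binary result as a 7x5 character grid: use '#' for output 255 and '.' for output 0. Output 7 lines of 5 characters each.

Answer: ..#.#
.#..#
.##.#
..###
##...
..#.#
.##.#

Derivation:
(0,0): OLD=19 → NEW=0, ERR=19
(0,1): OLD=1013/16 → NEW=0, ERR=1013/16
(0,2): OLD=54451/256 → NEW=255, ERR=-10829/256
(0,3): OLD=88037/4096 → NEW=0, ERR=88037/4096
(0,4): OLD=14444355/65536 → NEW=255, ERR=-2267325/65536
(1,0): OLD=23503/256 → NEW=0, ERR=23503/256
(1,1): OLD=289193/2048 → NEW=255, ERR=-233047/2048
(1,2): OLD=-394275/65536 → NEW=0, ERR=-394275/65536
(1,3): OLD=25415897/262144 → NEW=0, ERR=25415897/262144
(1,4): OLD=909951083/4194304 → NEW=255, ERR=-159596437/4194304
(2,0): OLD=2633043/32768 → NEW=0, ERR=2633043/32768
(2,1): OLD=210978497/1048576 → NEW=255, ERR=-56408383/1048576
(2,2): OLD=3232153731/16777216 → NEW=255, ERR=-1046036349/16777216
(2,3): OLD=31812302041/268435456 → NEW=0, ERR=31812302041/268435456
(2,4): OLD=713037208495/4294967296 → NEW=255, ERR=-382179451985/4294967296
(3,0): OLD=1426466851/16777216 → NEW=0, ERR=1426466851/16777216
(3,1): OLD=10565455463/134217728 → NEW=0, ERR=10565455463/134217728
(3,2): OLD=763705119261/4294967296 → NEW=255, ERR=-331511541219/4294967296
(3,3): OLD=1912844266261/8589934592 → NEW=255, ERR=-277589054699/8589934592
(3,4): OLD=21229037968777/137438953472 → NEW=255, ERR=-13817895166583/137438953472
(4,0): OLD=524694220973/2147483648 → NEW=255, ERR=-22914109267/2147483648
(4,1): OLD=10842079314733/68719476736 → NEW=255, ERR=-6681387252947/68719476736
(4,2): OLD=126667369699139/1099511627776 → NEW=0, ERR=126667369699139/1099511627776
(4,3): OLD=837875921713453/17592186044416 → NEW=0, ERR=837875921713453/17592186044416
(4,4): OLD=29385748436504251/281474976710656 → NEW=0, ERR=29385748436504251/281474976710656
(5,0): OLD=-12715302963801/1099511627776 → NEW=0, ERR=-12715302963801/1099511627776
(5,1): OLD=1051052457061045/8796093022208 → NEW=0, ERR=1051052457061045/8796093022208
(5,2): OLD=42539815205811037/281474976710656 → NEW=255, ERR=-29236303855406243/281474976710656
(5,3): OLD=68923503620201779/1125899906842624 → NEW=0, ERR=68923503620201779/1125899906842624
(5,4): OLD=5267115210242014785/18014398509481984 → NEW=255, ERR=673443590324108865/18014398509481984
(6,0): OLD=6866669903290935/140737488355328 → NEW=0, ERR=6866669903290935/140737488355328
(6,1): OLD=943453278931243321/4503599627370496 → NEW=255, ERR=-204964626048233159/4503599627370496
(6,2): OLD=13876580463259258371/72057594037927936 → NEW=255, ERR=-4498106016412365309/72057594037927936
(6,3): OLD=-5375627145696138783/1152921504606846976 → NEW=0, ERR=-5375627145696138783/1152921504606846976
(6,4): OLD=2830994396910265713255/18446744073709551616 → NEW=255, ERR=-1872925341885669948825/18446744073709551616
Row 0: ..#.#
Row 1: .#..#
Row 2: .##.#
Row 3: ..###
Row 4: ##...
Row 5: ..#.#
Row 6: .##.#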